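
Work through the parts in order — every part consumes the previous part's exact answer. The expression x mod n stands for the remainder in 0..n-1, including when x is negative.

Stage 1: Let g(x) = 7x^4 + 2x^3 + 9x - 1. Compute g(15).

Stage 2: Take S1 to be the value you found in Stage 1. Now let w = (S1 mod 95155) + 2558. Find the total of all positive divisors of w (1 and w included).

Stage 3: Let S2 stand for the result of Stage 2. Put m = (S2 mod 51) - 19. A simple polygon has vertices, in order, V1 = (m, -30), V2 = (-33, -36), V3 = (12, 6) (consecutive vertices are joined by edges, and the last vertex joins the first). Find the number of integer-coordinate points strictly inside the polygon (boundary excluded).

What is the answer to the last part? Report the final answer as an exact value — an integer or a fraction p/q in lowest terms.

723

Stage 1: 7*(15)^4 + 2*(15)^3 + 9*(15)^1 - 1 = (354375) + (6750) + (135) + (-1) = 361259; answer 361259
Stage 2: S1 = 361259; w = 78352; 78352 = 2^4 * 59 * 83; sigma = (1 + 2 + 4 + 8 + 16) * (1 + 59) * (1 + 83) = 31 * 60 * 84 = 156240; answer 156240
Stage 3: S2 = 156240; m = 8; cross terms: (8*-36 - -33*-30)=-1278, (-33*6 - 12*-36)=234, (12*-30 - 8*6)=-408; twice the area = |-1452| = 1452; area = 726; boundary points = 1 + 3 + 4 = 8; strictly interior points = area - boundary/2 + 1 = 723; answer 723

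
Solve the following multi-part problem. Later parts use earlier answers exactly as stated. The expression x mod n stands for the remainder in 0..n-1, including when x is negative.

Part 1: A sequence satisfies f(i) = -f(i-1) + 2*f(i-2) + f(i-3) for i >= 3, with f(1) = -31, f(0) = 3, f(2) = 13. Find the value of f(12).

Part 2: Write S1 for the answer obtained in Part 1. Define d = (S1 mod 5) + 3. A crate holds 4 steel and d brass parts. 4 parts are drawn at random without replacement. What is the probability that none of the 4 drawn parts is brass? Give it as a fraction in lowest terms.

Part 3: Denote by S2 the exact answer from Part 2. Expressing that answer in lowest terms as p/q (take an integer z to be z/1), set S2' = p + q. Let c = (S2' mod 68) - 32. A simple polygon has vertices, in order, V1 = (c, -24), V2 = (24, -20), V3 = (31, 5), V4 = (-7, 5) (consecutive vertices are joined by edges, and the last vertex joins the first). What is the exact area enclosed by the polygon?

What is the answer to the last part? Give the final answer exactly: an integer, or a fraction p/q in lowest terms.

999/2

Part 1: f(3) = -1*(13) + 2*(-31) + 1*(3) = -72; iterating: f(3)=-72, f(4)=67, f(5)=-198, f(6)=260, f(7)=-589, f(8)=911, f(9)=-1829, f(10)=3062, f(11)=-5809, f(12)=10104; answer 10104
Part 2: S1 = 10104; d = 7; total draws C(11,4) = 330; favorable C(4,4) = 1; P = 1/330; answer 1/330
Part 3: S2 = 1/330; threaded value p + q = 331; c = 27; cross terms: (27*-20 - 24*-24)=36, (24*5 - 31*-20)=740, (31*5 - -7*5)=190, (-7*-24 - 27*5)=33; twice the area = |999| = 999; area = 999/2; answer 999/2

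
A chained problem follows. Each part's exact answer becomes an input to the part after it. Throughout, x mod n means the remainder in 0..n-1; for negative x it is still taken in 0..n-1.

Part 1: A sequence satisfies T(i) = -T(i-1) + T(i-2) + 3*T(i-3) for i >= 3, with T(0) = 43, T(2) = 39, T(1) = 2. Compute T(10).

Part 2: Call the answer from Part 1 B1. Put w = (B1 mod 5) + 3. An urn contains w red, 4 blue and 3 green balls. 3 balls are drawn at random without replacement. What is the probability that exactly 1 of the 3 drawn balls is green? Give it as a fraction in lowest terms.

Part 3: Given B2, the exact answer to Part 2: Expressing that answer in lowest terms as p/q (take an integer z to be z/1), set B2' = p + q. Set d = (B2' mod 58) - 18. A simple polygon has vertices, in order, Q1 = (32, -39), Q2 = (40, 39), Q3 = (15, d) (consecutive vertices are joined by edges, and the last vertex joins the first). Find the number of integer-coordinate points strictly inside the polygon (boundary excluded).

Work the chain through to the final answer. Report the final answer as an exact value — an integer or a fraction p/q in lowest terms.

806

Part 1: T(3) = -1*(39) + 1*(2) + 3*(43) = 92; iterating: T(3)=92, T(4)=-47, T(5)=256, T(6)=-27, T(7)=142, T(8)=599, T(9)=-538, T(10)=1563; answer 1563
Part 2: B1 = 1563; w = 6; total draws C(13,3) = 286; favorable C(3,1)*C(10,2) = 135; P = 135/286; answer 135/286
Part 3: B2 = 135/286; threaded value p + q = 421; d = -3; cross terms: (32*39 - 40*-39)=2808, (40*-3 - 15*39)=-705, (15*-39 - 32*-3)=-489; twice the area = |1614| = 1614; area = 807; boundary points = 2 + 1 + 1 = 4; strictly interior points = area - boundary/2 + 1 = 806; answer 806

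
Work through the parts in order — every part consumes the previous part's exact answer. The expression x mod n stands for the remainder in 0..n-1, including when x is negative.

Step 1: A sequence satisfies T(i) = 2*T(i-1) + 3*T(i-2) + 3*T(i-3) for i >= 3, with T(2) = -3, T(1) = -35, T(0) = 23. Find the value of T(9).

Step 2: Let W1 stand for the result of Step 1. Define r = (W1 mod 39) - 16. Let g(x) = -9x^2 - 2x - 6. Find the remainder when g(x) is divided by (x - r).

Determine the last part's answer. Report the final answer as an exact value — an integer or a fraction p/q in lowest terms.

-2641

Step 1: T(3) = 2*(-3) + 3*(-35) + 3*(23) = -42; iterating: T(3)=-42, T(4)=-198, T(5)=-531, T(6)=-1782, T(7)=-5751, T(8)=-18441, T(9)=-59481; answer -59481
Step 2: W1 = -59481; r = 17; remainder = value at the root: -9*(17)^2 - 2*(17)^1 - 6 = (-2601) + (-34) + (-6) = -2641; answer -2641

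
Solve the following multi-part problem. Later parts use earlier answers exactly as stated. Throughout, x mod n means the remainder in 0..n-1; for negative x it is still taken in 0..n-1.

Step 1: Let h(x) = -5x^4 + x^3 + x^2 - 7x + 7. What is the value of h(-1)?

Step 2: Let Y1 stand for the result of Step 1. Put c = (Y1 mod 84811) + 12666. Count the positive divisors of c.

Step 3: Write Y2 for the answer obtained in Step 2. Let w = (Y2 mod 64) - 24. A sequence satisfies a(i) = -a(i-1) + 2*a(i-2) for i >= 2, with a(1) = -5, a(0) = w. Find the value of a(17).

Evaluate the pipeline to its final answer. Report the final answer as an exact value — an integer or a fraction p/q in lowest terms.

Step 1: -5*(-1)^4 + 1*(-1)^3 + 1*(-1)^2 - 7*(-1)^1 + 7 = (-5) + (-1) + (1) + (7) + (7) = 9; answer 9
Step 2: Y1 = 9; c = 12675; 12675 = 3 * 5^2 * 13^2; number of divisors = (1+1) * (2+1) * (2+1) = 18; answer 18
Step 3: Y2 = 18; w = -6; a(2) = -1*(-5) + 2*(-6) = -7; iterating: a(2)=-7, a(3)=-3, a(4)=-11, a(5)=5, a(6)=-27, a(7)=37, a(8)=-91, a(9)=165, a(10)=-347, a(11)=677, a(12)=-1371, a(13)=2725, a(14)=-5467, a(15)=10917, a(16)=-21851, a(17)=43685; answer 43685

43685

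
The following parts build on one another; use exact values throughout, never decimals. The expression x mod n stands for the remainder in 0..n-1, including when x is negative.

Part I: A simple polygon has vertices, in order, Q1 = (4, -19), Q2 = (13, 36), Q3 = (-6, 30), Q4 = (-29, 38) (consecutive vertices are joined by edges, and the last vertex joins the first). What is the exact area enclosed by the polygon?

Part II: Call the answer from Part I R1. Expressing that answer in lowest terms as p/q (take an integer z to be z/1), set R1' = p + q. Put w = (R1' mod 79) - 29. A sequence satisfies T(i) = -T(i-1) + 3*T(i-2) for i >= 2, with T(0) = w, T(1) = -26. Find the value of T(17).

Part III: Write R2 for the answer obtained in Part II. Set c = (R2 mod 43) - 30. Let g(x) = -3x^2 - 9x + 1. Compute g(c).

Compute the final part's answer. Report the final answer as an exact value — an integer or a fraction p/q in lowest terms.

Part I: cross terms: (4*36 - 13*-19)=391, (13*30 - -6*36)=606, (-6*38 - -29*30)=642, (-29*-19 - 4*38)=399; twice the area = |2038| = 2038; area = 1019; answer 1019
Part II: R1 = 1019; threaded value p + q = 1020; w = 43; T(2) = -1*(-26) + 3*(43) = 155; iterating: T(2)=155, T(3)=-233, T(4)=698, T(5)=-1397, T(6)=3491, T(7)=-7682, T(8)=18155, T(9)=-41201, T(10)=95666, T(11)=-219269, T(12)=506267, T(13)=-1164074, T(14)=2682875, T(15)=-6175097, T(16)=14223722, T(17)=-32749013; answer -32749013
Part III: R2 = -32749013; c = -28; -3*(-28)^2 - 9*(-28)^1 + 1 = (-2352) + (252) + (1) = -2099; answer -2099

-2099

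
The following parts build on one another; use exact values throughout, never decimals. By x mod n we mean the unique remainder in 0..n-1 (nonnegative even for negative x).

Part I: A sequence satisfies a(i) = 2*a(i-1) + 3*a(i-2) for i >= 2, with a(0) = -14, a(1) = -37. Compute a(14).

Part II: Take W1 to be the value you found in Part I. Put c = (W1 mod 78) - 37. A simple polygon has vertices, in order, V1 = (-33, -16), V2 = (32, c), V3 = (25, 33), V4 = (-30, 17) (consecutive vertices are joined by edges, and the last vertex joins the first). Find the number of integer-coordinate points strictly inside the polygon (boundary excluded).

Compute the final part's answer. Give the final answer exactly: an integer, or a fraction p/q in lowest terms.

Part I: a(2) = 2*(-37) + 3*(-14) = -116; iterating: a(2)=-116, a(3)=-343, a(4)=-1034, a(5)=-3097, a(6)=-9296, a(7)=-27883, a(8)=-83654, a(9)=-250957, a(10)=-752876, a(11)=-2258623, a(12)=-6775874, a(13)=-20327617, a(14)=-60982856; answer -60982856
Part II: W1 = -60982856; c = 3; cross terms: (-33*3 - 32*-16)=413, (32*33 - 25*3)=981, (25*17 - -30*33)=1415, (-30*-16 - -33*17)=1041; twice the area = |3850| = 3850; area = 1925; boundary points = 1 + 1 + 1 + 3 = 6; strictly interior points = area - boundary/2 + 1 = 1923; answer 1923

1923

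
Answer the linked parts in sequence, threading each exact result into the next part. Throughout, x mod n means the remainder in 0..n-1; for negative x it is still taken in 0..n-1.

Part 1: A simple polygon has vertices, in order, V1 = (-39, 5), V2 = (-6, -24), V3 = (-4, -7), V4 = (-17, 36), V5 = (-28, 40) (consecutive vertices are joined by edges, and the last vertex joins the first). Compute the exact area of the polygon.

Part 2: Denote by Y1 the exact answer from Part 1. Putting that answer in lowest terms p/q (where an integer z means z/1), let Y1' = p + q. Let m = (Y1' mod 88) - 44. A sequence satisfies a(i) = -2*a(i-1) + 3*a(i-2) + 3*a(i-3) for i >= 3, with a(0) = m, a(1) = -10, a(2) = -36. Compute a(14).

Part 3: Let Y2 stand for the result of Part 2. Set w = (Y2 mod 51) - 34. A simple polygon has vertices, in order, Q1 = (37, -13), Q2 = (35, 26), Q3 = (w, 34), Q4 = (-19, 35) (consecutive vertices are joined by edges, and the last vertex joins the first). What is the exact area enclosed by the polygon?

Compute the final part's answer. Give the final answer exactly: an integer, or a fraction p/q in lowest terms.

2115/2

Part 1: cross terms: (-39*-24 - -6*5)=966, (-6*-7 - -4*-24)=-54, (-4*36 - -17*-7)=-263, (-17*40 - -28*36)=328, (-28*5 - -39*40)=1420; twice the area = |2397| = 2397; area = 2397/2; answer 2397/2
Part 2: Y1 = 2397/2; threaded value p + q = 2399; m = -21; a(3) = -2*(-36) + 3*(-10) + 3*(-21) = -21; iterating: a(3)=-21, a(4)=-96, a(5)=21, a(6)=-393, a(7)=561, a(8)=-2238, a(9)=4980, a(10)=-14991, a(11)=38208, a(12)=-106449, a(13)=282549, a(14)=-769821; answer -769821
Part 3: Y2 = -769821; w = -10; cross terms: (37*26 - 35*-13)=1417, (35*34 - -10*26)=1450, (-10*35 - -19*34)=296, (-19*-13 - 37*35)=-1048; twice the area = |2115| = 2115; area = 2115/2; answer 2115/2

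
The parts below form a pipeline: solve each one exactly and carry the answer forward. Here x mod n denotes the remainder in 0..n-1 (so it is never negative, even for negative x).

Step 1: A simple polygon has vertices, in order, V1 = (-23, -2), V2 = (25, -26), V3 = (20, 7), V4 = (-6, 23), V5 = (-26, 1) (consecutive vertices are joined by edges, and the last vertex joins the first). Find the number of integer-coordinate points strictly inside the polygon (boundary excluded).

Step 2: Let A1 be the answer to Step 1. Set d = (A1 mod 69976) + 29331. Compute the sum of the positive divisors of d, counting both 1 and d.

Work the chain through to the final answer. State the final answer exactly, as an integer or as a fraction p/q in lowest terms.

Step 1: cross terms: (-23*-26 - 25*-2)=648, (25*7 - 20*-26)=695, (20*23 - -6*7)=502, (-6*1 - -26*23)=592, (-26*-2 - -23*1)=75; twice the area = |2512| = 2512; area = 1256; boundary points = 24 + 1 + 2 + 2 + 3 = 32; strictly interior points = area - boundary/2 + 1 = 1241; answer 1241
Step 2: A1 = 1241; d = 30572; 30572 = 2^2 * 7643; sigma = (1 + 2 + 4) * (1 + 7643) = 7 * 7644 = 53508; answer 53508

53508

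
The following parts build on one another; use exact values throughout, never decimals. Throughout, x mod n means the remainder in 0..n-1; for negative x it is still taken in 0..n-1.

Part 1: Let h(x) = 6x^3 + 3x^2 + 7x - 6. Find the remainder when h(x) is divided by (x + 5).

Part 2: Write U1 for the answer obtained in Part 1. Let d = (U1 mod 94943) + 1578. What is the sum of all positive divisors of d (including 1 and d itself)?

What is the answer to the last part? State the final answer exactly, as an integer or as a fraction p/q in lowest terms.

166140

Part 1: remainder = value at the root: 6*(-5)^3 + 3*(-5)^2 + 7*(-5)^1 - 6 = (-750) + (75) + (-35) + (-6) = -716; answer -716
Part 2: U1 = -716; d = 95805; 95805 = 3^2 * 5 * 2129; sigma = (1 + 3 + 9) * (1 + 5) * (1 + 2129) = 13 * 6 * 2130 = 166140; answer 166140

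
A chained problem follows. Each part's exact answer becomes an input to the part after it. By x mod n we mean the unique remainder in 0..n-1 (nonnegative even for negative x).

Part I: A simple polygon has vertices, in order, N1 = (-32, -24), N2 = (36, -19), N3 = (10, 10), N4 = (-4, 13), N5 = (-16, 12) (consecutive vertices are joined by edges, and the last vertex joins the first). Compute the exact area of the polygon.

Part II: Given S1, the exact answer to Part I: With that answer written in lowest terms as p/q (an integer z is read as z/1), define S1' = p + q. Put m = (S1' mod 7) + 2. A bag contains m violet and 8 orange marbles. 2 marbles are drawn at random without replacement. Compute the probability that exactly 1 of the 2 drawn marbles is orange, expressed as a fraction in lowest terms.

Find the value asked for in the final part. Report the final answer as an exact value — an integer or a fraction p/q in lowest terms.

16/45

Part I: cross terms: (-32*-19 - 36*-24)=1472, (36*10 - 10*-19)=550, (10*13 - -4*10)=170, (-4*12 - -16*13)=160, (-16*-24 - -32*12)=768; twice the area = |3120| = 3120; area = 1560; answer 1560
Part II: S1 = 1560; threaded value p + q = 1561; m = 2; total draws C(10,2) = 45; favorable C(8,1)*C(2,1) = 16; P = 16/45; answer 16/45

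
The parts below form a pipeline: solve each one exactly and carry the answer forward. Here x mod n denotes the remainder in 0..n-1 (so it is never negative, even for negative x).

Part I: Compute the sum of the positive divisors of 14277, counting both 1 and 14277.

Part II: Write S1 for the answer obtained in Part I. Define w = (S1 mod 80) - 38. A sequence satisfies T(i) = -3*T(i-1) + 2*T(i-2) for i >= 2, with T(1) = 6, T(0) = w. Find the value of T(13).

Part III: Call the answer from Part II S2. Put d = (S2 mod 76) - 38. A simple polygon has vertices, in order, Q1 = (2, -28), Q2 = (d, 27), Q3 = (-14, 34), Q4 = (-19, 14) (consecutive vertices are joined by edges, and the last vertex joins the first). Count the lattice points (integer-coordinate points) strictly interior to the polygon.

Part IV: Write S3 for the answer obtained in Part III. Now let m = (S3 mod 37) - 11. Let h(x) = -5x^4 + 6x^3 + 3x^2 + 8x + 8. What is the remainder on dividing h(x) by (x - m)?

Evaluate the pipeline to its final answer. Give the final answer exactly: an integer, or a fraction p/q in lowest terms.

Part I: 14277 = 3 * 4759; sigma = (1 + 3) * (1 + 4759) = 4 * 4760 = 19040; answer 19040
Part II: S1 = 19040; w = -38; T(2) = -3*(6) + 2*(-38) = -94; iterating: T(2)=-94, T(3)=294, T(4)=-1070, T(5)=3798, T(6)=-13534, T(7)=48198, T(8)=-171662, T(9)=611382, T(10)=-2177470, T(11)=7755174, T(12)=-27620462, T(13)=98371734; answer 98371734
Part III: S2 = 98371734; d = 32; cross terms: (2*27 - 32*-28)=950, (32*34 - -14*27)=1466, (-14*14 - -19*34)=450, (-19*-28 - 2*14)=504; twice the area = |3370| = 3370; area = 1685; boundary points = 5 + 1 + 5 + 21 = 32; strictly interior points = area - boundary/2 + 1 = 1670; answer 1670
Part IV: S3 = 1670; m = -6; remainder = value at the root: -5*(-6)^4 + 6*(-6)^3 + 3*(-6)^2 + 8*(-6)^1 + 8 = (-6480) + (-1296) + (108) + (-48) + (8) = -7708; answer -7708

-7708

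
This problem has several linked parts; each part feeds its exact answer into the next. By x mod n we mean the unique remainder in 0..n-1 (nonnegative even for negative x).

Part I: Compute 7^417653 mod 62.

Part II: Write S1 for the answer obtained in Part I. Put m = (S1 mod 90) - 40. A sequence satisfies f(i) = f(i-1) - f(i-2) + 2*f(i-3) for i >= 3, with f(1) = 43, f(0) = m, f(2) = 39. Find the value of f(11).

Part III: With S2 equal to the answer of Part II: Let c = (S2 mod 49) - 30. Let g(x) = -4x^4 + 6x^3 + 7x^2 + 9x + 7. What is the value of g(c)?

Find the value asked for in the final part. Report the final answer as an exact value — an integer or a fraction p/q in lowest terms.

Part I: squarings mod 62: 7^1=7, 7^2=49, 7^4=45, 7^8=41, 7^16=7, 7^32=49, 7^64=45, 7^128=41, 7^256=7, 7^512=49, 7^1024=45, 7^2048=41, 7^4096=7, 7^8192=49, 7^16384=45, 7^32768=41, 7^65536=7, 7^131072=49, 7^262144=45; 7^417653 = 7^1 * 7^4 * 7^16 * 7^32 * 7^64 * 7^256 * 7^512 * 7^1024 * 7^2048 * 7^4096 * 7^16384 * 7^131072 * 7^262144 = 41 (mod 62); answer 41
Part II: S1 = 41; m = 1; f(3) = 1*(39) - 1*(43) + 2*(1) = -2; iterating: f(3)=-2, f(4)=45, f(5)=125, f(6)=76, f(7)=41, f(8)=215, f(9)=326, f(10)=193, f(11)=297; answer 297
Part III: S2 = 297; c = -27; -4*(-27)^4 + 6*(-27)^3 + 7*(-27)^2 + 9*(-27)^1 + 7 = (-2125764) + (-118098) + (5103) + (-243) + (7) = -2238995; answer -2238995

-2238995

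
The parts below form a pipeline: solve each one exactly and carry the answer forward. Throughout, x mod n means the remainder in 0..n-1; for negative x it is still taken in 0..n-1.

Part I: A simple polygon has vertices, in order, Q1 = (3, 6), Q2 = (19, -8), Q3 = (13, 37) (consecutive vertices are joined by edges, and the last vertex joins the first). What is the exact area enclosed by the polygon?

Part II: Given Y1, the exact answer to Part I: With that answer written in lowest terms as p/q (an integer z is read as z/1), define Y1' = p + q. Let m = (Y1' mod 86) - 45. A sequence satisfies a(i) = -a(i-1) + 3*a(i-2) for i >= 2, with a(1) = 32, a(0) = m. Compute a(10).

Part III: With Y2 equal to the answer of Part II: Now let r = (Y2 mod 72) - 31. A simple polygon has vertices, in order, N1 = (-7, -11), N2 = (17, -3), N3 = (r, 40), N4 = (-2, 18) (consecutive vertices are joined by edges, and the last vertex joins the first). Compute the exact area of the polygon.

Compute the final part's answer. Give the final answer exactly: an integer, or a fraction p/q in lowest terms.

1305/2

Part I: cross terms: (3*-8 - 19*6)=-138, (19*37 - 13*-8)=807, (13*6 - 3*37)=-33; twice the area = |636| = 636; area = 318; answer 318
Part II: Y1 = 318; threaded value p + q = 319; m = 16; a(2) = -1*(32) + 3*(16) = 16; iterating: a(2)=16, a(3)=80, a(4)=-32, a(5)=272, a(6)=-368, a(7)=1184, a(8)=-2288, a(9)=5840, a(10)=-12704; answer -12704
Part III: Y2 = -12704; r = 9; cross terms: (-7*-3 - 17*-11)=208, (17*40 - 9*-3)=707, (9*18 - -2*40)=242, (-2*-11 - -7*18)=148; twice the area = |1305| = 1305; area = 1305/2; answer 1305/2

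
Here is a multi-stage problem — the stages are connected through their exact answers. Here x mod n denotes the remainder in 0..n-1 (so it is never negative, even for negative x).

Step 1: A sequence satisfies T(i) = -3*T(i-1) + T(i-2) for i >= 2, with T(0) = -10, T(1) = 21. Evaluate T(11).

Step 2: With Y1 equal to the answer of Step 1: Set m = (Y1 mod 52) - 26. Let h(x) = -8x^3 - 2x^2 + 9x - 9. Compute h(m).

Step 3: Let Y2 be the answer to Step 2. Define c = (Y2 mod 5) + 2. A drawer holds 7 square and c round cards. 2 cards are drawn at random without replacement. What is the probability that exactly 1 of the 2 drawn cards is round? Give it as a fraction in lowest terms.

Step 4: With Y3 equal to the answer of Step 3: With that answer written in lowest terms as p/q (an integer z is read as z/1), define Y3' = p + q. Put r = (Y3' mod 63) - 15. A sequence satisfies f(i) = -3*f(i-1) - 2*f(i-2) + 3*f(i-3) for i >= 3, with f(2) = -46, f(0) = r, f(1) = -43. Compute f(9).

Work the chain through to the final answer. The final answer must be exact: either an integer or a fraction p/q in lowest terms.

Step 1: T(2) = -3*(21) + 1*(-10) = -73; iterating: T(2)=-73, T(3)=240, T(4)=-793, T(5)=2619, T(6)=-8650, T(7)=28569, T(8)=-94357, T(9)=311640, T(10)=-1029277, T(11)=3399471; answer 3399471
Step 2: Y1 = 3399471; m = -3; -8*(-3)^3 - 2*(-3)^2 + 9*(-3)^1 - 9 = (216) + (-18) + (-27) + (-9) = 162; answer 162
Step 3: Y2 = 162; c = 4; total draws C(11,2) = 55; favorable C(4,1)*C(7,1) = 28; P = 28/55; answer 28/55
Step 4: Y3 = 28/55; threaded value p + q = 83; r = 5; f(3) = -3*(-46) - 2*(-43) + 3*(5) = 239; iterating: f(3)=239, f(4)=-754, f(5)=1646, f(6)=-2713, f(7)=2585, f(8)=2609, f(9)=-21136; answer -21136

-21136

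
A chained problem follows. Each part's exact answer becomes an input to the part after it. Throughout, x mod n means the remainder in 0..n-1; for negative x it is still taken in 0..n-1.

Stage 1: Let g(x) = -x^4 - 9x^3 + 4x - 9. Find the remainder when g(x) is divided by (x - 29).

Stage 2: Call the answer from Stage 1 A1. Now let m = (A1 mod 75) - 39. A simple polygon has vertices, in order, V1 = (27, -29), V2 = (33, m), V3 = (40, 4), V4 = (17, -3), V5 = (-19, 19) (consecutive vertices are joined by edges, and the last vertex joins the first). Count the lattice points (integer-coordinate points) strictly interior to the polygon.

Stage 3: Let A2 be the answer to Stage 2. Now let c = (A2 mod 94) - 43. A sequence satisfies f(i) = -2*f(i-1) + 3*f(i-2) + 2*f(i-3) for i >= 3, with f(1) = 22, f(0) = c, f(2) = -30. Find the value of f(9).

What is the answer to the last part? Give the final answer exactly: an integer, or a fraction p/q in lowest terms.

46696

Stage 1: remainder = value at the root: -1*(29)^4 - 9*(29)^3 + 4*(29)^1 - 9 = (-707281) + (-219501) + (116) + (-9) = -926675; answer -926675
Stage 2: A1 = -926675; m = -14; cross terms: (27*-14 - 33*-29)=579, (33*4 - 40*-14)=692, (40*-3 - 17*4)=-188, (17*19 - -19*-3)=266, (-19*-29 - 27*19)=38; twice the area = |1387| = 1387; area = 1387/2; boundary points = 3 + 1 + 1 + 2 + 2 = 9; strictly interior points = area - boundary/2 + 1 = 690; answer 690
Stage 3: A2 = 690; c = -11; f(3) = -2*(-30) + 3*(22) + 2*(-11) = 104; iterating: f(3)=104, f(4)=-254, f(5)=760, f(6)=-2074, f(7)=5920, f(8)=-16542, f(9)=46696; answer 46696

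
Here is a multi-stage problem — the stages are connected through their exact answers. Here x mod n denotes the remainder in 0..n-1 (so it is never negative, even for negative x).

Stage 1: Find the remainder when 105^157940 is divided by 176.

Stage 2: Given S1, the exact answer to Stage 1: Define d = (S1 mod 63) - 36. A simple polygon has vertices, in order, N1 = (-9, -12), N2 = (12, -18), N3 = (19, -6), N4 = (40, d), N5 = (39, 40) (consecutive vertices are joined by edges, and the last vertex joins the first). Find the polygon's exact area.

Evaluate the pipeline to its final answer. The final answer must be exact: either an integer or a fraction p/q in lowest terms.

1504

Stage 1: squarings mod 176: 105^1=105, 105^2=113, 105^4=97, 105^8=81, 105^16=49, 105^32=113, 105^64=97, 105^128=81, 105^256=49, 105^512=113, 105^1024=97, 105^2048=81, 105^4096=49, 105^8192=113, 105^16384=97, 105^32768=81, 105^65536=49, 105^131072=113; 105^157940 = 105^4 * 105^16 * 105^32 * 105^64 * 105^128 * 105^2048 * 105^8192 * 105^16384 * 105^131072 = 1 (mod 176); answer 1
Stage 2: S1 = 1; d = -35; cross terms: (-9*-18 - 12*-12)=306, (12*-6 - 19*-18)=270, (19*-35 - 40*-6)=-425, (40*40 - 39*-35)=2965, (39*-12 - -9*40)=-108; twice the area = |3008| = 3008; area = 1504; answer 1504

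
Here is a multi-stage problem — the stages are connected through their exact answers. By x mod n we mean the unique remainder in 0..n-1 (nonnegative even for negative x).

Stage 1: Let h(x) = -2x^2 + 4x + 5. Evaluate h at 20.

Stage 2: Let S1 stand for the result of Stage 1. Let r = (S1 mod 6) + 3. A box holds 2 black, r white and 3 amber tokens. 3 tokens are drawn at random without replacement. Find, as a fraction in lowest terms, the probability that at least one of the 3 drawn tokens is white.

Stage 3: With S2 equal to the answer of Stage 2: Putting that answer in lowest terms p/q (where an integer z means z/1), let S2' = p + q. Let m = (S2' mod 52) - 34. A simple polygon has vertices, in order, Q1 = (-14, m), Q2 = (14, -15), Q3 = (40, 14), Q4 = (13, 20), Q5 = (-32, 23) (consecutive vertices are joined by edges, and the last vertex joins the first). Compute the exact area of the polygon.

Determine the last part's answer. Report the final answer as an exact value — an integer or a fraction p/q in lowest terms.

Stage 1: -2*(20)^2 + 4*(20)^1 + 5 = (-800) + (80) + (5) = -715; answer -715
Stage 2: S1 = -715; r = 8; total draws C(13,3) = 286; complement C(5,3) = 10; favorable 286 - 10 = 276; P = 138/143; answer 138/143
Stage 3: S2 = 138/143; threaded value p + q = 281; m = -13; cross terms: (-14*-15 - 14*-13)=392, (14*14 - 40*-15)=796, (40*20 - 13*14)=618, (13*23 - -32*20)=939, (-32*-13 - -14*23)=738; twice the area = |3483| = 3483; area = 3483/2; answer 3483/2

3483/2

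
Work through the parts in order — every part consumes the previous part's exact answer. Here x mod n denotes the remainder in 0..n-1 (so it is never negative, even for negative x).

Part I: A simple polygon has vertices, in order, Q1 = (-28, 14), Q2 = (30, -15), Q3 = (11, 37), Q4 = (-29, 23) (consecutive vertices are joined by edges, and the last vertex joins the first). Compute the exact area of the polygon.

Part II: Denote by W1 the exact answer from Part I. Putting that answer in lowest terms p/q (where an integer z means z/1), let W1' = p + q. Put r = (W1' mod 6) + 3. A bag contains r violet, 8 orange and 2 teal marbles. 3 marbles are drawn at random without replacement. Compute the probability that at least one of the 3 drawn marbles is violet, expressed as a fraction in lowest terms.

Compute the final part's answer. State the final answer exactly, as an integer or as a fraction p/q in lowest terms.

Part I: cross terms: (-28*-15 - 30*14)=0, (30*37 - 11*-15)=1275, (11*23 - -29*37)=1326, (-29*14 - -28*23)=238; twice the area = |2839| = 2839; area = 2839/2; answer 2839/2
Part II: W1 = 2839/2; threaded value p + q = 2841; r = 6; total draws C(16,3) = 560; complement C(10,3) = 120; favorable 560 - 120 = 440; P = 11/14; answer 11/14

11/14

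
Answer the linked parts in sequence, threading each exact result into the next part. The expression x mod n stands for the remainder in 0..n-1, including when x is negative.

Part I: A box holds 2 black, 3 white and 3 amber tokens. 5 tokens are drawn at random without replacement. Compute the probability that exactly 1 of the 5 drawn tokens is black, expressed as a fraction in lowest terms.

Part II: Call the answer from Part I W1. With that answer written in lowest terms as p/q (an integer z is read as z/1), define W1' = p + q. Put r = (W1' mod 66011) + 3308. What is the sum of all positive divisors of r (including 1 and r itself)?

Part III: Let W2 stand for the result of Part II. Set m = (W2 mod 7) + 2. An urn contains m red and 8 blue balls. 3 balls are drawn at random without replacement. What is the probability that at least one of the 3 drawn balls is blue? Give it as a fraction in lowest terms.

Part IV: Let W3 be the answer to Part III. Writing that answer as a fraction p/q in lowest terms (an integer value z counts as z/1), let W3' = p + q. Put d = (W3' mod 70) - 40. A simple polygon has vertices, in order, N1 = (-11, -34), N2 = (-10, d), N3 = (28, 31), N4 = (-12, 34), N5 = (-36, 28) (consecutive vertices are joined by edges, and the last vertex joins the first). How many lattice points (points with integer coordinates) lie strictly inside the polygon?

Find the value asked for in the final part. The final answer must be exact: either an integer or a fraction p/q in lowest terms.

Part I: total draws C(8,5) = 56; favorable C(2,1)*C(6,4) = 30; P = 15/28; answer 15/28
Part II: W1 = 15/28; threaded value p + q = 43; r = 3351; 3351 = 3 * 1117; sigma = (1 + 3) * (1 + 1117) = 4 * 1118 = 4472; answer 4472
Part III: W2 = 4472; m = 8; total draws C(16,3) = 560; complement C(8,3) = 56; favorable 560 - 56 = 504; P = 9/10; answer 9/10
Part IV: W3 = 9/10; threaded value p + q = 19; d = -21; cross terms: (-11*-21 - -10*-34)=-109, (-10*31 - 28*-21)=278, (28*34 - -12*31)=1324, (-12*28 - -36*34)=888, (-36*-34 - -11*28)=1532; twice the area = |3913| = 3913; area = 3913/2; boundary points = 1 + 2 + 1 + 6 + 1 = 11; strictly interior points = area - boundary/2 + 1 = 1952; answer 1952

1952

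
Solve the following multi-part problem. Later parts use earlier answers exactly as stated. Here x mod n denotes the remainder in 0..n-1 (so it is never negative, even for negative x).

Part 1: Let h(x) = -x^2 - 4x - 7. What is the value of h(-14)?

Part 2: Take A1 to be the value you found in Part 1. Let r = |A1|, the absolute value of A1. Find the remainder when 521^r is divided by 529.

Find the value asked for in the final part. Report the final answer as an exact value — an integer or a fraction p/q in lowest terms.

228

Part 1: -1*(-14)^2 - 4*(-14)^1 - 7 = (-196) + (56) + (-7) = -147; answer -147
Part 2: A1 = -147; r = 147; squarings mod 529: 521^1=521, 521^2=64, 521^4=393, 521^8=510, 521^16=361, 521^32=187, 521^64=55, 521^128=380; 521^147 = 521^1 * 521^2 * 521^16 * 521^128 = 228 (mod 529); answer 228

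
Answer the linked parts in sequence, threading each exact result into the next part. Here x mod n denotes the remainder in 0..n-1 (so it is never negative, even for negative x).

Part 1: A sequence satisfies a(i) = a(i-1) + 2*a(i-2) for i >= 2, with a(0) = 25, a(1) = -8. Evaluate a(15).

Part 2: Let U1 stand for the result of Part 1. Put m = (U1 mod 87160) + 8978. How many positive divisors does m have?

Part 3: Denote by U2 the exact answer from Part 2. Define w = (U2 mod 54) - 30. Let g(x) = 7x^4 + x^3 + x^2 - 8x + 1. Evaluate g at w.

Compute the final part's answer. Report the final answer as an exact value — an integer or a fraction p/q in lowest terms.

Part 1: a(2) = 1*(-8) + 2*(25) = 42; iterating: a(2)=42, a(3)=26, a(4)=110, a(5)=162, a(6)=382, a(7)=706, a(8)=1470, a(9)=2882, a(10)=5822, a(11)=11586, a(12)=23230, a(13)=46402, a(14)=92862, a(15)=185666; answer 185666
Part 2: U1 = 185666; m = 20324; 20324 = 2^2 * 5081; number of divisors = (2+1) * (1+1) = 6; answer 6
Part 3: U2 = 6; w = -24; 7*(-24)^4 + 1*(-24)^3 + 1*(-24)^2 - 8*(-24)^1 + 1 = (2322432) + (-13824) + (576) + (192) + (1) = 2309377; answer 2309377

2309377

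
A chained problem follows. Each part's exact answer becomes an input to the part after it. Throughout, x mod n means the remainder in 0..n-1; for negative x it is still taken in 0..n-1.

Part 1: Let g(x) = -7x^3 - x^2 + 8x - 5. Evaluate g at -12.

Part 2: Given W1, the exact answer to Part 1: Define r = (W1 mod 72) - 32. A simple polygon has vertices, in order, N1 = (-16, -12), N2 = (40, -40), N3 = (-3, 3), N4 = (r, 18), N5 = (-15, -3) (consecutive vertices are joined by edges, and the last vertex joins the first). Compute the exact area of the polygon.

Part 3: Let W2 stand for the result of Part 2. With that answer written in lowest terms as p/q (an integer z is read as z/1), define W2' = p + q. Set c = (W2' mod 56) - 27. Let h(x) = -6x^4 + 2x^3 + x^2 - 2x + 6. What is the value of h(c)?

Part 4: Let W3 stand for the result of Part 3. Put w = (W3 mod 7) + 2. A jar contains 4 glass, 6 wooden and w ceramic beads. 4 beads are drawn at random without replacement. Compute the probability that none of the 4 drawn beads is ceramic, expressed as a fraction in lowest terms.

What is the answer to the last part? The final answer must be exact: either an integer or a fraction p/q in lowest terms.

Part 1: -7*(-12)^3 - 1*(-12)^2 + 8*(-12)^1 - 5 = (12096) + (-144) + (-96) + (-5) = 11851; answer 11851
Part 2: W1 = 11851; r = 11; cross terms: (-16*-40 - 40*-12)=1120, (40*3 - -3*-40)=0, (-3*18 - 11*3)=-87, (11*-3 - -15*18)=237, (-15*-12 - -16*-3)=132; twice the area = |1402| = 1402; area = 701; answer 701
Part 3: W2 = 701; threaded value p + q = 702; c = 3; -6*(3)^4 + 2*(3)^3 + 1*(3)^2 - 2*(3)^1 + 6 = (-486) + (54) + (9) + (-6) + (6) = -423; answer -423
Part 4: W3 = -423; w = 6; total draws C(16,4) = 1820; favorable C(10,4) = 210; P = 3/26; answer 3/26

3/26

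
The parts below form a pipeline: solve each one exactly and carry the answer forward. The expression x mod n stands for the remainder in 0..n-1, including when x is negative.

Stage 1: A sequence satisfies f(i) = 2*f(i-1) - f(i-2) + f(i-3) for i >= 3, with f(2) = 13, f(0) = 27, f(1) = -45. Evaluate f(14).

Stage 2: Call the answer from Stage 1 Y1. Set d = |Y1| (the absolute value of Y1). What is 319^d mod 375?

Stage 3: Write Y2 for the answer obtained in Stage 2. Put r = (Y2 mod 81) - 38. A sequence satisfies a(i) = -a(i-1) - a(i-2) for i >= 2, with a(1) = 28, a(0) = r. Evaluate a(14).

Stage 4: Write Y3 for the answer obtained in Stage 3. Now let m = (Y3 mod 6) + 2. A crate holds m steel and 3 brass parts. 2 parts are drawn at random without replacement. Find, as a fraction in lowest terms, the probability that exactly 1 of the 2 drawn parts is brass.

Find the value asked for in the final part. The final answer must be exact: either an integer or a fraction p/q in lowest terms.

3/5

Stage 1: f(3) = 2*(13) - 1*(-45) + 1*(27) = 98; iterating: f(3)=98, f(4)=138, f(5)=191, f(6)=342, f(7)=631, f(8)=1111, f(9)=1933, f(10)=3386, f(11)=5950, f(12)=10447, f(13)=18330, f(14)=32163; answer 32163
Stage 2: Y1 = 32163; d = 32163; squarings mod 375: 319^1=319, 319^2=136, 319^4=121, 319^8=16, 319^16=256, 319^32=286, 319^64=46, 319^128=241, 319^256=331, 319^512=61, 319^1024=346, 319^2048=91, 319^4096=31, 319^8192=211, 319^16384=271; 319^32163 = 319^1 * 319^2 * 319^32 * 319^128 * 319^256 * 319^1024 * 319^2048 * 319^4096 * 319^8192 * 319^16384 = 334 (mod 375); answer 334
Stage 3: Y2 = 334; r = -28; a(2) = -1*(28) - 1*(-28) = 0; iterating: a(2)=0, a(3)=-28, a(4)=28, a(5)=0, a(6)=-28, a(7)=28, a(8)=0, a(9)=-28, a(10)=28, a(11)=0, a(12)=-28, a(13)=28, a(14)=0; answer 0
Stage 4: Y3 = 0; m = 2; total draws C(5,2) = 10; favorable C(3,1)*C(2,1) = 6; P = 3/5; answer 3/5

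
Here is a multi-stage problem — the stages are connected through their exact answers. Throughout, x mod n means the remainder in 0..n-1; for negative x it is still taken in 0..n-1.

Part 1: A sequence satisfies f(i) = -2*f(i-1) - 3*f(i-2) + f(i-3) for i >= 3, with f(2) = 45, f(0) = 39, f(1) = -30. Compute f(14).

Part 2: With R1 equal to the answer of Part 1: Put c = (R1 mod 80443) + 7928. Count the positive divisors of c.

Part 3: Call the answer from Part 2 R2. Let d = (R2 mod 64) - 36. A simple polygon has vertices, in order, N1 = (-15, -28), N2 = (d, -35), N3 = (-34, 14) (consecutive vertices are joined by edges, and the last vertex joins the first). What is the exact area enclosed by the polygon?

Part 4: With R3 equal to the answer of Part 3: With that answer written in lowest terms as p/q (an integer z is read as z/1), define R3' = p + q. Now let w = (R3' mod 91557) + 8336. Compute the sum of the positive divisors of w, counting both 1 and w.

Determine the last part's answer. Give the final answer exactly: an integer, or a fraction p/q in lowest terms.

13632

Part 1: f(3) = -2*(45) - 3*(-30) + 1*(39) = 39; iterating: f(3)=39, f(4)=-243, f(5)=414, f(6)=-60, f(7)=-1365, f(8)=3324, f(9)=-2613, f(10)=-6111, f(11)=23385, f(12)=-31050, f(13)=-14166, f(14)=144867; answer 144867
Part 2: R1 = 144867; c = 72352; 72352 = 2^5 * 7 * 17 * 19; number of divisors = (5+1) * (1+1) * (1+1) * (1+1) = 48; answer 48
Part 3: R2 = 48; d = 12; cross terms: (-15*-35 - 12*-28)=861, (12*14 - -34*-35)=-1022, (-34*-28 - -15*14)=1162; twice the area = |1001| = 1001; area = 1001/2; answer 1001/2
Part 4: R3 = 1001/2; threaded value p + q = 1003; w = 9339; 9339 = 3 * 11 * 283; sigma = (1 + 3) * (1 + 11) * (1 + 283) = 4 * 12 * 284 = 13632; answer 13632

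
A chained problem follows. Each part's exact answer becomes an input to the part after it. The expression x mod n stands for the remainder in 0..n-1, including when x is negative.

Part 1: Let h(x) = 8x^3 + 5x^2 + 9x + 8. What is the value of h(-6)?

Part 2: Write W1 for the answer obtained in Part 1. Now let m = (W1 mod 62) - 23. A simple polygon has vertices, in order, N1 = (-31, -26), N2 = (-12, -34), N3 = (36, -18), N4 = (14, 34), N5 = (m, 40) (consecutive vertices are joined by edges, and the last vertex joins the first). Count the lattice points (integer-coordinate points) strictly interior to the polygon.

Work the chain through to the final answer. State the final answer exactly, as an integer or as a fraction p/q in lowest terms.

Part 1: 8*(-6)^3 + 5*(-6)^2 + 9*(-6)^1 + 8 = (-1728) + (180) + (-54) + (8) = -1594; answer -1594
Part 2: W1 = -1594; m = -5; cross terms: (-31*-34 - -12*-26)=742, (-12*-18 - 36*-34)=1440, (36*34 - 14*-18)=1476, (14*40 - -5*34)=730, (-5*-26 - -31*40)=1370; twice the area = |5758| = 5758; area = 2879; boundary points = 1 + 16 + 2 + 1 + 2 = 22; strictly interior points = area - boundary/2 + 1 = 2869; answer 2869

2869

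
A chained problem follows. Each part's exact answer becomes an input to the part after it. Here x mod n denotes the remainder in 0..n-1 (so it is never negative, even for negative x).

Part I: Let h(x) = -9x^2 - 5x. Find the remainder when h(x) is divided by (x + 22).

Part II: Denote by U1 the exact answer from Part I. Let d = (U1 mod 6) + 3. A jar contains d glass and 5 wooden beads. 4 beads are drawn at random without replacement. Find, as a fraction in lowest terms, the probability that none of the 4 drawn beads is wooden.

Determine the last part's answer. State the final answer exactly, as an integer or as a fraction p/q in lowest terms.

1/42

Part I: remainder = value at the root: -9*(-22)^2 - 5*(-22)^1 = (-4356) + (110) = -4246; answer -4246
Part II: U1 = -4246; d = 5; total draws C(10,4) = 210; favorable C(5,4) = 5; P = 1/42; answer 1/42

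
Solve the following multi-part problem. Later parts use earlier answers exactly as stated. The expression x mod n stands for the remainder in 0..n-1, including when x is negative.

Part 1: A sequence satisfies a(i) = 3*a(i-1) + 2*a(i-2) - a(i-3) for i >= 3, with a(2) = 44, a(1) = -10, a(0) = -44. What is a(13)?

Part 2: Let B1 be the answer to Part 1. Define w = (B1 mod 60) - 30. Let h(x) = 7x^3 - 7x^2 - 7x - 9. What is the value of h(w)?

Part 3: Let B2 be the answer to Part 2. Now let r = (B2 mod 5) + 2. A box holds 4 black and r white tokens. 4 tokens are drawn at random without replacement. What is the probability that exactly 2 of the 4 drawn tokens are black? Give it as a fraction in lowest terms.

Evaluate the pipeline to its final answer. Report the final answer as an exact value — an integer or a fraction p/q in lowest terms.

3/7

Part 1: a(3) = 3*(44) + 2*(-10) - 1*(-44) = 156; iterating: a(3)=156, a(4)=566, a(5)=1966, a(6)=6874, a(7)=23988, a(8)=83746, a(9)=292340, a(10)=1020524, a(11)=3562506, a(12)=12436226, a(13)=43413166; answer 43413166
Part 2: B1 = 43413166; w = 16; 7*(16)^3 - 7*(16)^2 - 7*(16)^1 - 9 = (28672) + (-1792) + (-112) + (-9) = 26759; answer 26759
Part 3: B2 = 26759; r = 6; total draws C(10,4) = 210; favorable C(4,2)*C(6,2) = 90; P = 3/7; answer 3/7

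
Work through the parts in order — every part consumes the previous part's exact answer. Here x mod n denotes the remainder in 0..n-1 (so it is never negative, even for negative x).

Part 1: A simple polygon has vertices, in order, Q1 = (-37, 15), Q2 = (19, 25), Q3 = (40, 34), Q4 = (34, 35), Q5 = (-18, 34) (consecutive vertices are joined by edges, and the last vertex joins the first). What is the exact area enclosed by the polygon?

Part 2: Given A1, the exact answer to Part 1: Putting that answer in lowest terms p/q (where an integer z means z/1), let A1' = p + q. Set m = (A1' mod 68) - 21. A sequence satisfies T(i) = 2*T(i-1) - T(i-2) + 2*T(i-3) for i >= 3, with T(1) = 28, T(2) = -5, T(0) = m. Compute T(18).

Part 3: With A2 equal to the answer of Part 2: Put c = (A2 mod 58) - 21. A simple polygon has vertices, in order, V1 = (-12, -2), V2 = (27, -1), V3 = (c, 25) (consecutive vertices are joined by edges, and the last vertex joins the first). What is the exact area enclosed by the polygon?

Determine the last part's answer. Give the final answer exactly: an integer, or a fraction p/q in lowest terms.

1039/2

Part 1: cross terms: (-37*25 - 19*15)=-1210, (19*34 - 40*25)=-354, (40*35 - 34*34)=244, (34*34 - -18*35)=1786, (-18*15 - -37*34)=988; twice the area = |1454| = 1454; area = 727; answer 727
Part 2: A1 = 727; threaded value p + q = 728; m = 27; T(3) = 2*(-5) - 1*(28) + 2*(27) = 16; iterating: T(3)=16, T(4)=93, T(5)=160, T(6)=259, T(7)=544, T(8)=1149, T(9)=2272, T(10)=4483, T(11)=8992, T(12)=18045, T(13)=36064, T(14)=72067, T(15)=144160, T(16)=288381, T(17)=576736, T(18)=1153411; answer 1153411
Part 3: A2 = 1153411; c = 2; cross terms: (-12*-1 - 27*-2)=66, (27*25 - 2*-1)=677, (2*-2 - -12*25)=296; twice the area = |1039| = 1039; area = 1039/2; answer 1039/2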